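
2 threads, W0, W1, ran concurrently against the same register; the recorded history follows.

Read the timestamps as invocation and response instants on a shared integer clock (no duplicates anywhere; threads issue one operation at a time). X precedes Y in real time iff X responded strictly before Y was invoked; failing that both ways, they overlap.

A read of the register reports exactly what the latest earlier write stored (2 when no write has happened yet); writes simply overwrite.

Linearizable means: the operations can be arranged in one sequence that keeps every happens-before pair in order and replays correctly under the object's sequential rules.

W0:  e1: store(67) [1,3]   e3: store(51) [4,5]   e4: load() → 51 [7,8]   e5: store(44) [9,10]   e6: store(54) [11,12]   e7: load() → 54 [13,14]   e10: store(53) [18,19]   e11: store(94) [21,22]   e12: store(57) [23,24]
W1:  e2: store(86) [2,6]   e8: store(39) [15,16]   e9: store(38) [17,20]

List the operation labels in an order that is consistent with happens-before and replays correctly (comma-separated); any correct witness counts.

after step 1 (e1 store(67)): value 67
after step 2 (e2 store(86)): value 86
after step 3 (e3 store(51)): value 51
after step 4 (e4 load() → 51): value 51
after step 5 (e5 store(44)): value 44
after step 6 (e6 store(54)): value 54
after step 7 (e7 load() → 54): value 54
after step 8 (e8 store(39)): value 39
after step 9 (e9 store(38)): value 38
after step 10 (e10 store(53)): value 53
after step 11 (e11 store(94)): value 94
after step 12 (e12 store(57)): value 57

e1, e2, e3, e4, e5, e6, e7, e8, e9, e10, e11, e12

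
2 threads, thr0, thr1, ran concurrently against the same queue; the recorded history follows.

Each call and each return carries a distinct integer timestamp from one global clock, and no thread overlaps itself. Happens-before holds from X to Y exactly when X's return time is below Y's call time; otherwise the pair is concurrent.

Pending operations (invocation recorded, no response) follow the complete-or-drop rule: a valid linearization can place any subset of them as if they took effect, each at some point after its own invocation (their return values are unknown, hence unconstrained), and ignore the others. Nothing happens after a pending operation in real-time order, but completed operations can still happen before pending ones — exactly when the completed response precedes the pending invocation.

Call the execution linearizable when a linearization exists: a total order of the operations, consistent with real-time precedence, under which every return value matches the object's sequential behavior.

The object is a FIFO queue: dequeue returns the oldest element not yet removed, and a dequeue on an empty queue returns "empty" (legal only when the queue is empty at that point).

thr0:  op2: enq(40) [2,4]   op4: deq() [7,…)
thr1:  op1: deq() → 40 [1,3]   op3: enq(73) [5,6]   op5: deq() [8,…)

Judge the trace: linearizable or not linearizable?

linearizable

a witness: op2, op1, op3
step 1: op2 enq(40) — queue <40>
step 2: op1 deq() → 40 — queue <>
step 3: op3 enq(73) — queue <73>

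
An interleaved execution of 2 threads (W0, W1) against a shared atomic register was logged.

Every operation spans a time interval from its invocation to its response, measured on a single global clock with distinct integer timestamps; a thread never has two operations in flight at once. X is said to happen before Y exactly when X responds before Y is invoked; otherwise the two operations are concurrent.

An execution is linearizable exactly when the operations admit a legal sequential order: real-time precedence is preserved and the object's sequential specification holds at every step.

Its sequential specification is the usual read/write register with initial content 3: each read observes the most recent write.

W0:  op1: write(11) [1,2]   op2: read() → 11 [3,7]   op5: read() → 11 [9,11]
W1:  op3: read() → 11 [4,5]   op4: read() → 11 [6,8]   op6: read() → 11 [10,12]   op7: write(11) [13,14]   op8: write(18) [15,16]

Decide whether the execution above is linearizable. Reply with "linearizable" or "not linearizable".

linearizable

one valid linearization: op1, op2, op3, op4, op5, op6, op7, op8
1. op1 write(11), leaving value 11
2. op2 read() → 11, leaving value 11
3. op3 read() → 11, leaving value 11
4. op4 read() → 11, leaving value 11
5. op5 read() → 11, leaving value 11
6. op6 read() → 11, leaving value 11
7. op7 write(11), leaving value 11
8. op8 write(18), leaving value 18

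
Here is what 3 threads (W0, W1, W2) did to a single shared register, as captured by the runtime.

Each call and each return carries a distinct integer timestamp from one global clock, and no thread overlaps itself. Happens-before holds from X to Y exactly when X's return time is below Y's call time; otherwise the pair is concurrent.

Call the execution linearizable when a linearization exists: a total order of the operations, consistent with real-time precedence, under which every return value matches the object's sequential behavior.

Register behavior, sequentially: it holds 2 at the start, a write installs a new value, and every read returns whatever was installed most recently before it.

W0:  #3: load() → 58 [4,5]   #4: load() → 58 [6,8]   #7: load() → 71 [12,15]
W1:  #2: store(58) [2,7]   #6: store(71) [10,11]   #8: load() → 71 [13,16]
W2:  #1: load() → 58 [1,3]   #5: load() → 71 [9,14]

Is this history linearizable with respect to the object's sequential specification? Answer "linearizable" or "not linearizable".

linearizable

a witness: #2, #1, #3, #4, #6, #5, #7, #8
after step 1 (#2 store(58)): value 58
after step 2 (#1 load() → 58): value 58
after step 3 (#3 load() → 58): value 58
after step 4 (#4 load() → 58): value 58
after step 5 (#6 store(71)): value 71
after step 6 (#5 load() → 71): value 71
after step 7 (#7 load() → 71): value 71
after step 8 (#8 load() → 71): value 71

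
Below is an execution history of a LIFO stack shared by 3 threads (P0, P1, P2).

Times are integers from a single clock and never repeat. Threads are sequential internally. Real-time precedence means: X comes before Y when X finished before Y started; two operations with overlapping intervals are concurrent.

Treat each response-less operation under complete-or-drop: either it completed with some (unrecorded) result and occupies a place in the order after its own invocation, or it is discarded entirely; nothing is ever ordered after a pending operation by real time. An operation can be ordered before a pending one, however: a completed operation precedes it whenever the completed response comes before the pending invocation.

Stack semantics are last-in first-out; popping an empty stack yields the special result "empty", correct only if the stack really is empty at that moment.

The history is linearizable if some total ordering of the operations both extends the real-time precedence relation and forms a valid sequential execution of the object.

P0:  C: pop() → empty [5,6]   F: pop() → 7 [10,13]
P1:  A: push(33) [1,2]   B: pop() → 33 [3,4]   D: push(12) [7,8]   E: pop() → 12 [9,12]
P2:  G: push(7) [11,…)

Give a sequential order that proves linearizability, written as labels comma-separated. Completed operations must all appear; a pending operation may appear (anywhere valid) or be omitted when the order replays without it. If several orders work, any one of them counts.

1. A push(33), leaving stack <33>
2. B pop() → 33, leaving stack <>
3. C pop() → empty, leaving stack <>
4. D push(12), leaving stack <12>
5. E pop() → 12, leaving stack <>
6. G push(7) (pending, included), leaving stack <7>
7. F pop() → 7, leaving stack <>

A, B, C, D, E, G, F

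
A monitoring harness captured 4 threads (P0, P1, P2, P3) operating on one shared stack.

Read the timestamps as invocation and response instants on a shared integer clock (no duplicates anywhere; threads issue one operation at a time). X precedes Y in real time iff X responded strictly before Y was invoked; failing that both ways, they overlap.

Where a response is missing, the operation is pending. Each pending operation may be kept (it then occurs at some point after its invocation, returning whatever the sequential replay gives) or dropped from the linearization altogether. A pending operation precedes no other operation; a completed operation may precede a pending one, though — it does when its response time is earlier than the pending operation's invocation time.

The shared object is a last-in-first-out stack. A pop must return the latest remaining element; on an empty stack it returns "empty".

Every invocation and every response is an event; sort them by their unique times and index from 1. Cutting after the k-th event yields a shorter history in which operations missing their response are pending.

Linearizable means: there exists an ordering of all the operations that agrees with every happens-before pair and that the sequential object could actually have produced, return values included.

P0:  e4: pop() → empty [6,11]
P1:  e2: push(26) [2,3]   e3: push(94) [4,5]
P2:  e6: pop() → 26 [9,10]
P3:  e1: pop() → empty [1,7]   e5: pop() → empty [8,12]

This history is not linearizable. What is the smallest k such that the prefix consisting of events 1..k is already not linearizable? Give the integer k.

12

events 1..11 are linearizable, e.g. via e1, e2, e3, e5, e6, e4:
1. e1 pop() → empty, leaving stack <>
2. e2 push(26), leaving stack <26>
3. e3 push(94), leaving stack <26,94>
4. e5 pop() (pending, included), leaving stack <26>
5. e6 pop() → 26, leaving stack <>
6. e4 pop() → empty, leaving stack <>
once event 12 joins (e5's response, time 12), exhaustive search finds no witness
sample order e1, e2, e3, e4, e5, e6 stalls at step 4 — e4 pop() → empty has no legal effect
sample order e1, e2, e3, e4, e6, e5 stalls at step 4 — e4 pop() → empty has no legal effect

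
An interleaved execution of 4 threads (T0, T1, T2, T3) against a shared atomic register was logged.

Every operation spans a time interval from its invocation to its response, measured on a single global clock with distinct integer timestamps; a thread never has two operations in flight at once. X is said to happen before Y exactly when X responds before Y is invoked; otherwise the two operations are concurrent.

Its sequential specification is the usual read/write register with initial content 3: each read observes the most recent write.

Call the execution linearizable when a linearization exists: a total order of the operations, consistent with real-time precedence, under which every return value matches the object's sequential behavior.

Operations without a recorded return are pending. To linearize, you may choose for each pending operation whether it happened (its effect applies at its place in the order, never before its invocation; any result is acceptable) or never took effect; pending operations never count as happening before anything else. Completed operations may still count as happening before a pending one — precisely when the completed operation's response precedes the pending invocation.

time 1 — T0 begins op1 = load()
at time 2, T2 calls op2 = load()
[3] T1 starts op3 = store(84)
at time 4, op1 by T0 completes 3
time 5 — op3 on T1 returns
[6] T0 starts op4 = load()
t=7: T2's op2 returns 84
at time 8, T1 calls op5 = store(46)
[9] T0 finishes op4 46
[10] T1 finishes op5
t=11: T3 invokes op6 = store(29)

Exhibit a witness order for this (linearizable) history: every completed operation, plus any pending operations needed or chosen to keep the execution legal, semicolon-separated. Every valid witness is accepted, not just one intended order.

op1; op3; op2; op5; op4

after step 1 (op1 load() → 3): value 3
after step 2 (op3 store(84)): value 84
after step 3 (op2 load() → 84): value 84
after step 4 (op5 store(46)): value 46
after step 5 (op4 load() → 46): value 46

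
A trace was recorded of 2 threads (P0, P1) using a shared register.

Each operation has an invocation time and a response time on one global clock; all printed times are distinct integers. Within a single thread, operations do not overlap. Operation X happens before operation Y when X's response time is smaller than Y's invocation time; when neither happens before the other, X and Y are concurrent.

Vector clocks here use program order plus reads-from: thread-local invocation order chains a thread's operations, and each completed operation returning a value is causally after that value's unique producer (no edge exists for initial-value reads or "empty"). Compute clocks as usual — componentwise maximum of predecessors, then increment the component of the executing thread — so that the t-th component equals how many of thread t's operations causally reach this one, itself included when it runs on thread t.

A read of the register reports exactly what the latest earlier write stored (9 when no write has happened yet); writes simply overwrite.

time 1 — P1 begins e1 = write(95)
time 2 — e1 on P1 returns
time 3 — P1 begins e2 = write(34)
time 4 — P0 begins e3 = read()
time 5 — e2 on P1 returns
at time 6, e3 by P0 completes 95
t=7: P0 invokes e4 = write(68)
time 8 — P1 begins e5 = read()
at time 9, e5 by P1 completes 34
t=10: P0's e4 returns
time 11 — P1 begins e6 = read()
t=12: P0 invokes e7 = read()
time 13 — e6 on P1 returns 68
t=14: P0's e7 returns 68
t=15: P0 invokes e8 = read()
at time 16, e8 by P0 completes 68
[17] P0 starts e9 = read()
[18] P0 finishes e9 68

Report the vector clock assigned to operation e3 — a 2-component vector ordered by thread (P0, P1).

invoked at 1, e1 has no predecessors; its own P1 bump gives (0, 1)
e2, invoked 3, takes VC(e1)=(0, 1) under max, adds 1 for P1 → (0, 2)
e3, invoked 4, takes VC(e1)=(0, 1) under max, adds 1 for P0 → (1, 1)
e5, invoked 8, takes VC(e2)=(0, 2) under max, adds 1 for P1 → (0, 3)
e4, invoked 7, takes VC(e3)=(1, 1) under max, adds 1 for P0 → (2, 1)
e7, invoked 12, takes VC(e4)=(2, 1) under max, adds 1 for P0 → (3, 1)
e8, invoked 15, takes VC(e4)=(2, 1), VC(e7)=(3, 1) under max, adds 1 for P0 → (4, 1)
e6, invoked 11, takes VC(e4)=(2, 1), VC(e5)=(0, 3) under max, adds 1 for P1 → (2, 4)
e9, invoked 17, takes VC(e4)=(2, 1), VC(e8)=(4, 1) under max, adds 1 for P0 → (5, 1)
target: VC(e3) = (1, 1)

(1, 1)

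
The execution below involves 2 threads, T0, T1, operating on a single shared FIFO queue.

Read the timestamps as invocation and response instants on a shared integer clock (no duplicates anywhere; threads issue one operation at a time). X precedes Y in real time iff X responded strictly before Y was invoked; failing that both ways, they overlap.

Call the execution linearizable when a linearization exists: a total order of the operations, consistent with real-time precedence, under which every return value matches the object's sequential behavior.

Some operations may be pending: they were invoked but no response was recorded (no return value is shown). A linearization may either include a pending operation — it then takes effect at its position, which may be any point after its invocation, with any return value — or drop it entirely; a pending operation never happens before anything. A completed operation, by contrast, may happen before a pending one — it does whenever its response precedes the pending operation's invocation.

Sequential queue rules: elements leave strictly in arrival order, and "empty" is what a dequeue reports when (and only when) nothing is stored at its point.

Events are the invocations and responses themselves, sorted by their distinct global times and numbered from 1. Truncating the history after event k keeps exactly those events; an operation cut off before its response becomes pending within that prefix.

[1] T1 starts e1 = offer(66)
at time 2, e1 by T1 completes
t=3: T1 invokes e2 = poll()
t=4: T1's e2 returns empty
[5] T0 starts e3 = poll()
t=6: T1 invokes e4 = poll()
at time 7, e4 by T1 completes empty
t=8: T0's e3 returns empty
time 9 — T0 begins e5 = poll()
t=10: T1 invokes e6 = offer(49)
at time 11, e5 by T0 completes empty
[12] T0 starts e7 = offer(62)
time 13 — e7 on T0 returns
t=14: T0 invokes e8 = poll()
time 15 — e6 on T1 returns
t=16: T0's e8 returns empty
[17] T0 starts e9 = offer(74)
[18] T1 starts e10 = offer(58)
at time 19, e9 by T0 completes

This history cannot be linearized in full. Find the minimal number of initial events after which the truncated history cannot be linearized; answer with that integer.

4

events 1..3 are linearizable, e.g. via e1:
1. e1 offer(66), leaving queue <66>
with event 4 included (e2 responding at time 4), all real-time-consistent orders fail
for example e1, e2 fails at step 2: e2 poll() → empty is not legal there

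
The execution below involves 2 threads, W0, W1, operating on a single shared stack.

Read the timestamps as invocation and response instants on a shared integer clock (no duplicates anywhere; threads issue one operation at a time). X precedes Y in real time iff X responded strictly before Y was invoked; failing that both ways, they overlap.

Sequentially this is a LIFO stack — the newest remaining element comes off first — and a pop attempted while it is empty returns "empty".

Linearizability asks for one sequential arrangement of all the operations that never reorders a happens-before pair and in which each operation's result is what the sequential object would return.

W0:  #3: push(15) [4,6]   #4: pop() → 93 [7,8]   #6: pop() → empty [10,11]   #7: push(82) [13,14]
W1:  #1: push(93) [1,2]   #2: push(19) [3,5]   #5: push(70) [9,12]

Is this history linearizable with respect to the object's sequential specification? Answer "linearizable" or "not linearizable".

through event 7 a valid linearization exists; event 8 (#4 responding at time 8) ends that
checked exhaustively: 2 real-time-consistent orders of 4 completed operations, zero legal stack replays
for example #1, #2, #3, #4 fails at step 4: #4 pop() → 93 is not legal there
for example #1, #3, #2, #4 fails at step 4: #4 pop() → 93 is not legal there

not linearizable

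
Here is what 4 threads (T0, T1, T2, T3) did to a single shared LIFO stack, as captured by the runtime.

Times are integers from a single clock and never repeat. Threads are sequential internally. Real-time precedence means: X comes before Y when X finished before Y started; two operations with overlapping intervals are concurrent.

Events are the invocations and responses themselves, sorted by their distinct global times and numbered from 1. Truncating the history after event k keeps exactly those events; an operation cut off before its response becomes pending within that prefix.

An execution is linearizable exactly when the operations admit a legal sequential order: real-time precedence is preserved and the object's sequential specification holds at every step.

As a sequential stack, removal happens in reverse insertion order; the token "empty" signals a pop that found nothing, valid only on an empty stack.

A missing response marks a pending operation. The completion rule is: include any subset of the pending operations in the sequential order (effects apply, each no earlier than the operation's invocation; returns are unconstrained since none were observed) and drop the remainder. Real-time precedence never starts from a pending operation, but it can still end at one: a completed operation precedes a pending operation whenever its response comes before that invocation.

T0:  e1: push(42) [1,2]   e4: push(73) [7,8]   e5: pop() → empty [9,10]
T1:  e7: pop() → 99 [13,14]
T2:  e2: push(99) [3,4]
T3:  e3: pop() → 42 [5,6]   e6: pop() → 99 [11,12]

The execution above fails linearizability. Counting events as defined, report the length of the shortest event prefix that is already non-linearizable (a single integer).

events 1..5 are linearizable, e.g. via e1, e2:
step 1: e1 push(42) — stack <42>
step 2: e2 push(99) — stack <42,99>
with event 6 included (e3 responding at time 6), all real-time-consistent orders fail
e.g. e1, e2, e3: illegal at step 3, since e3 pop() → 42 cannot apply there

6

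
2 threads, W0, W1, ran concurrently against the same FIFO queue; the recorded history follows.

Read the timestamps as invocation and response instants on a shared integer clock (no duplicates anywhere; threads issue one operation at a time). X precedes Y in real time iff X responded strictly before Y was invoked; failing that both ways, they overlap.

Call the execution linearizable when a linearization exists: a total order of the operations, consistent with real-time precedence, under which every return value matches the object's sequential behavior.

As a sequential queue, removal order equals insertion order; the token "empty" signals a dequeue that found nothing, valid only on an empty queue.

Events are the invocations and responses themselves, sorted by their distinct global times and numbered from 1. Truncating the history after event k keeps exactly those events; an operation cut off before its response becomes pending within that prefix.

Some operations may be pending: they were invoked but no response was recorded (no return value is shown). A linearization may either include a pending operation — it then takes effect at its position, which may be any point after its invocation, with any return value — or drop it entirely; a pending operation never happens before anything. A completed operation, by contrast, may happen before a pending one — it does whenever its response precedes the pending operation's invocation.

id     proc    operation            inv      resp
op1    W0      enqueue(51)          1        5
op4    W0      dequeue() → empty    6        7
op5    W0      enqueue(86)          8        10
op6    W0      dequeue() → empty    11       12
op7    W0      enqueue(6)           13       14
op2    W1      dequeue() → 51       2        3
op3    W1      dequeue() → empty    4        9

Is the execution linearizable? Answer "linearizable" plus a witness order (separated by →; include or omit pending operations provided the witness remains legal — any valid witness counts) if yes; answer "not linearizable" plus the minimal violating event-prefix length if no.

not linearizable — minimal violating prefix: 12 events

already the first 12 events (up to op6's response at time 12) admit no linearization; the first 11 still do
all 7 real-time-respecting orders fail — 6 completed FIFO queue operations, no legal replay
e.g. op1, op2, op3, op4, op5, op6: illegal at step 6, since op6 dequeue() → empty cannot apply there
e.g. op1, op2, op4, op3, op5, op6: illegal at step 6, since op6 dequeue() → empty cannot apply there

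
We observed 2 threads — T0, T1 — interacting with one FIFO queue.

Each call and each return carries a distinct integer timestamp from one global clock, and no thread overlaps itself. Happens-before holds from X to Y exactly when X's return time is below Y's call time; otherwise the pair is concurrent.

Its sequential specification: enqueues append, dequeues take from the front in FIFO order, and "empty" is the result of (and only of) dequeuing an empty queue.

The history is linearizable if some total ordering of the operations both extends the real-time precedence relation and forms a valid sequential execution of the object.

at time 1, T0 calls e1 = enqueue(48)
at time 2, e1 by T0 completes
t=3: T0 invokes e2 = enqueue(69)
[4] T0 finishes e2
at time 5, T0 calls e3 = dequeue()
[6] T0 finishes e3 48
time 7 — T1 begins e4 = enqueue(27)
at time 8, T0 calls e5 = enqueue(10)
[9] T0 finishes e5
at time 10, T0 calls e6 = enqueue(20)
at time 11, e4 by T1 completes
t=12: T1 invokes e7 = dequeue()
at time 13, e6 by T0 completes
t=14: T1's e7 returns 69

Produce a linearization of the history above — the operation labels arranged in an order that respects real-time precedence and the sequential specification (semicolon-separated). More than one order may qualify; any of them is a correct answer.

e1; e2; e3; e4; e5; e6; e7

after step 1 (e1 enqueue(48)): queue <48>
after step 2 (e2 enqueue(69)): queue <48,69>
after step 3 (e3 dequeue() → 48): queue <69>
after step 4 (e4 enqueue(27)): queue <69,27>
after step 5 (e5 enqueue(10)): queue <69,27,10>
after step 6 (e6 enqueue(20)): queue <69,27,10,20>
after step 7 (e7 dequeue() → 69): queue <27,10,20>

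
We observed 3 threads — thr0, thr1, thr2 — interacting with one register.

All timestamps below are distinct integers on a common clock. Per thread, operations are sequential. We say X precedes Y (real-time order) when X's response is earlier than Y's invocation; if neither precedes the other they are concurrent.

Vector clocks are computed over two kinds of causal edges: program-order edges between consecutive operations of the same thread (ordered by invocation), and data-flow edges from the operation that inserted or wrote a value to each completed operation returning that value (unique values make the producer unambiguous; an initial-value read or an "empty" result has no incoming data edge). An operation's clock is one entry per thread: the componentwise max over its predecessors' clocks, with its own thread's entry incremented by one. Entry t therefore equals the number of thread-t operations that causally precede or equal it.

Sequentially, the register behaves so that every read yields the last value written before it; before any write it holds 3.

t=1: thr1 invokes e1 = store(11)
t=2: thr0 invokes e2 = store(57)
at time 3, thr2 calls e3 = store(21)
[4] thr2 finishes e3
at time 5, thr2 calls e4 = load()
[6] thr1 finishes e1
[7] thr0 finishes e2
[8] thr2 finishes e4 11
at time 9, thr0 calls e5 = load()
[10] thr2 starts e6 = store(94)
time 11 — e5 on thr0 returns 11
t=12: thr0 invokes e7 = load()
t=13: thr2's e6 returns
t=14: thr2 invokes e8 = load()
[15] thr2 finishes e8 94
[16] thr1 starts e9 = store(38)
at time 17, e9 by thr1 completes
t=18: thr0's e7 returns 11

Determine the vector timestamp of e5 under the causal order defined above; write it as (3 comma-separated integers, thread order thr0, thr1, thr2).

(2, 1, 0)

VC(e3, invoked at 3): no causal predecessors; +1 on thr2 → (0, 0, 1)
VC(e1, invoked at 1): no causal predecessors; +1 on thr1 → (0, 1, 0)
VC(e2, invoked at 2): no causal predecessors; +1 on thr0 → (1, 0, 0)
e9, invoked 16, takes VC(e1)=(0, 1, 0) under max, adds 1 for thr1 → (0, 2, 0)
e4, invoked 5, takes VC(e1)=(0, 1, 0), VC(e3)=(0, 0, 1) under max, adds 1 for thr2 → (0, 1, 2)
e5, invoked 9, takes VC(e1)=(0, 1, 0), VC(e2)=(1, 0, 0) under max, adds 1 for thr0 → (2, 1, 0)
e6, invoked 10, takes VC(e4)=(0, 1, 2) under max, adds 1 for thr2 → (0, 1, 3)
e7, invoked 12, takes VC(e1)=(0, 1, 0), VC(e5)=(2, 1, 0) under max, adds 1 for thr0 → (3, 1, 0)
e8, invoked 14, takes VC(e6)=(0, 1, 3) under max, adds 1 for thr2 → (0, 1, 4)
target: VC(e5) = (2, 1, 0)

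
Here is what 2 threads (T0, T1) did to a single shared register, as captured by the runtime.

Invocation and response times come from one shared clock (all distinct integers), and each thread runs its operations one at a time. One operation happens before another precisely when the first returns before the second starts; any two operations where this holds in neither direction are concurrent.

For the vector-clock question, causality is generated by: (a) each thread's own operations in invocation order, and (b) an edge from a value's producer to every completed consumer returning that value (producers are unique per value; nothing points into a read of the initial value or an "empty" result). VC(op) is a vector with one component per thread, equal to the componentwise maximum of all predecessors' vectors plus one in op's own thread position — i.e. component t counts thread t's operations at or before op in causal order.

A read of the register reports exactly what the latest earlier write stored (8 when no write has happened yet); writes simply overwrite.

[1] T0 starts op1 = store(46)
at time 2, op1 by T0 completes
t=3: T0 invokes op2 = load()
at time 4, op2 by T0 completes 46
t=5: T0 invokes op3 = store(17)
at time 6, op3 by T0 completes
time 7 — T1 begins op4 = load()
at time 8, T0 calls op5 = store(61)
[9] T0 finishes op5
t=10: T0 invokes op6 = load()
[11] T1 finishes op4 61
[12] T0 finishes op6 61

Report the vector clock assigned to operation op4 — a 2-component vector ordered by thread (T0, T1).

op1, invoked 1, has no incoming edges; only T0's bump applies → (1, 0)
merge at op2 (invoked 3): VC(op1)=(1, 0), own-thread bump on T0 → (2, 0)
merge at op3 (invoked 5): VC(op2)=(2, 0), own-thread bump on T0 → (3, 0)
merge at op5 (invoked 8): VC(op3)=(3, 0), own-thread bump on T0 → (4, 0)
merge at op4 (invoked 7): VC(op5)=(4, 0), own-thread bump on T1 → (4, 1)
merge at op6 (invoked 10): VC(op5)=(4, 0), own-thread bump on T0 → (5, 0)
target: VC(op4) = (4, 1)

(4, 1)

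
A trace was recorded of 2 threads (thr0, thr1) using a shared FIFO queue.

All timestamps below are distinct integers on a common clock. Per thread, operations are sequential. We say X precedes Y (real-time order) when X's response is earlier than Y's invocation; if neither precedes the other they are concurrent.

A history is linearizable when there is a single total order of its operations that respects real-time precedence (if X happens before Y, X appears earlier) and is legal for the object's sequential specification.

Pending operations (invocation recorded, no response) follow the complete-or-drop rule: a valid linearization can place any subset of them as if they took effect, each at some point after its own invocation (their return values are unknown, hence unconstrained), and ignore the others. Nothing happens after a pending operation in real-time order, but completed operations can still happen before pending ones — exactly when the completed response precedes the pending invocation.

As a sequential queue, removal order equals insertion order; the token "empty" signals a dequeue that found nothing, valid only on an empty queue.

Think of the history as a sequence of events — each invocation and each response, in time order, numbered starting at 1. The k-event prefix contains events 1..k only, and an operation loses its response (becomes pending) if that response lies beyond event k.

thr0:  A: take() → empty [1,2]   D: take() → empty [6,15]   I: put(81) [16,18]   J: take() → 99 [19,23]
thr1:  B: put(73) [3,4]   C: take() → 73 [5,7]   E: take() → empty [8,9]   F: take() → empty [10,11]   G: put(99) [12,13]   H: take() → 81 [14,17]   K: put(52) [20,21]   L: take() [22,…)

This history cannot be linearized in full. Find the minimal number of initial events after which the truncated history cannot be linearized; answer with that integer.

events 1..16 are linearizable, e.g. via A, B, C, D, E, F, G:
step 1: A take() → empty — queue <>
step 2: B put(73) — queue <73>
step 3: C take() → 73 — queue <>
step 4: D take() → empty — queue <>
step 5: E take() → empty — queue <>
step 6: F take() → empty — queue <>
step 7: G put(99) — queue <99>
event 17 — H's response, time 17 — after it, nothing linearizes
every completion of the 1 pending operation (I) was checked; none linearizes
for example A, B, C, D, E, F, G, H (pending dropped) fails at step 8: H take() → 81 is not legal there
for example A, B, C, E, D, F, G, H (pending dropped) fails at step 8: H take() → 81 is not legal there

17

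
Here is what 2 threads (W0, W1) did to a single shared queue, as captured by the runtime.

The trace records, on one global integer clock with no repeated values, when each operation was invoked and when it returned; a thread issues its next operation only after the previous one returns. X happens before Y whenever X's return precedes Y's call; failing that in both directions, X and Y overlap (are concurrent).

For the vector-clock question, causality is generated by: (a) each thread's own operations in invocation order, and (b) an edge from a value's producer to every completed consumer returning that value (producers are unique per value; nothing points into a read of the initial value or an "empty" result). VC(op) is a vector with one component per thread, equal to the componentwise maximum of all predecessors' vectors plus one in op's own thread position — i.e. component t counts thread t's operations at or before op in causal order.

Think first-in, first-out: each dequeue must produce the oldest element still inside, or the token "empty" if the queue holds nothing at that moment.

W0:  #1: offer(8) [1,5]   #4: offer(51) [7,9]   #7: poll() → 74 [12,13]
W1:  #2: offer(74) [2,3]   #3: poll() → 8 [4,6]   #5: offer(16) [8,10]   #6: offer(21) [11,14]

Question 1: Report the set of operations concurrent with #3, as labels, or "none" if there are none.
Answer: #1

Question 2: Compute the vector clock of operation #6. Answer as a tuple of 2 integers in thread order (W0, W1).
Answer: (1, 4)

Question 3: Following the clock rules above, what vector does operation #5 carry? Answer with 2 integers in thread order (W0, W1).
Answer: (1, 3)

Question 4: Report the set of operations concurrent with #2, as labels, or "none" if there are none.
Answer: #1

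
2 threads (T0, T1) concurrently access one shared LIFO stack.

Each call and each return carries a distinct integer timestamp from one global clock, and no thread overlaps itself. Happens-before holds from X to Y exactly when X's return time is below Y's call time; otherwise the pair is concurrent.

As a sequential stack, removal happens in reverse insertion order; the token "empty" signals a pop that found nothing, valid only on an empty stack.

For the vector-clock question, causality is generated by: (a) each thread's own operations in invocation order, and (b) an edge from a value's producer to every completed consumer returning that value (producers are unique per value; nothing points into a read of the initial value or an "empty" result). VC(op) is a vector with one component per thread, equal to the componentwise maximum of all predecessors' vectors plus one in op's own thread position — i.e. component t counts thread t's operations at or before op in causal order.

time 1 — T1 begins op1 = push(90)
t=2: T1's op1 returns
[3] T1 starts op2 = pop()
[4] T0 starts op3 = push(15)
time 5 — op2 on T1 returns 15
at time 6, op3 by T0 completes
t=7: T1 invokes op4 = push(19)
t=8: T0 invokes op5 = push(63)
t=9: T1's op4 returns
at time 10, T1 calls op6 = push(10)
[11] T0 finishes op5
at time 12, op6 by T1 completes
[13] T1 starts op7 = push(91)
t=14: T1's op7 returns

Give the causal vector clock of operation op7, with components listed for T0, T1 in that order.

(1, 5)

op1 (invocation 1): nothing precedes it; T1's component alone gives (0, 1)
op3 (invocation 4): nothing precedes it; T0's component alone gives (1, 0)
op5, invoked 8, takes VC(op3)=(1, 0) under max, adds 1 for T0 → (2, 0)
op2, invoked 3, takes VC(op1)=(0, 1), VC(op3)=(1, 0) under max, adds 1 for T1 → (1, 2)
op4, invoked 7, takes VC(op2)=(1, 2) under max, adds 1 for T1 → (1, 3)
op6, invoked 10, takes VC(op4)=(1, 3) under max, adds 1 for T1 → (1, 4)
op7, invoked 13, takes VC(op6)=(1, 4) under max, adds 1 for T1 → (1, 5)
target: VC(op7) = (1, 5)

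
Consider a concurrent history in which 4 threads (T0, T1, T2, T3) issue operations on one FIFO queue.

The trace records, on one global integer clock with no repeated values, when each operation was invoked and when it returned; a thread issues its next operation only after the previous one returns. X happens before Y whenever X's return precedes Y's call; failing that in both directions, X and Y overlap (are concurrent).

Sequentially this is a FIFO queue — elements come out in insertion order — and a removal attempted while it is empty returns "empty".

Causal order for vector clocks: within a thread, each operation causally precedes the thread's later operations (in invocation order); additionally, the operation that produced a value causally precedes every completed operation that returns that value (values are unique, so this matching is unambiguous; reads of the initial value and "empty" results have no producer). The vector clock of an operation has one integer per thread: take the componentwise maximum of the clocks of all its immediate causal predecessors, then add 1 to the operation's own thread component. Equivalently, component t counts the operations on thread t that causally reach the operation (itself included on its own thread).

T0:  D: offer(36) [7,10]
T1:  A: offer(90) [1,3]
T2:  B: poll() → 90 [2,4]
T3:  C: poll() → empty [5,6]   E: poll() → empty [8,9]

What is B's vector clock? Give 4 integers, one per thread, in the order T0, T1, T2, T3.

C (invocation 5): nothing precedes it; T3's component alone gives (0, 0, 0, 1)
A (invocation 1): nothing precedes it; T1's component alone gives (0, 1, 0, 0)
D (invocation 7): nothing precedes it; T0's component alone gives (1, 0, 0, 0)
from VC(C)=(0, 0, 0, 1), E (invoked 8) maxes components and bumps T3 → (0, 0, 0, 2)
from VC(A)=(0, 1, 0, 0), B (invoked 2) maxes components and bumps T2 → (0, 1, 1, 0)
target: VC(B) = (0, 1, 1, 0)

(0, 1, 1, 0)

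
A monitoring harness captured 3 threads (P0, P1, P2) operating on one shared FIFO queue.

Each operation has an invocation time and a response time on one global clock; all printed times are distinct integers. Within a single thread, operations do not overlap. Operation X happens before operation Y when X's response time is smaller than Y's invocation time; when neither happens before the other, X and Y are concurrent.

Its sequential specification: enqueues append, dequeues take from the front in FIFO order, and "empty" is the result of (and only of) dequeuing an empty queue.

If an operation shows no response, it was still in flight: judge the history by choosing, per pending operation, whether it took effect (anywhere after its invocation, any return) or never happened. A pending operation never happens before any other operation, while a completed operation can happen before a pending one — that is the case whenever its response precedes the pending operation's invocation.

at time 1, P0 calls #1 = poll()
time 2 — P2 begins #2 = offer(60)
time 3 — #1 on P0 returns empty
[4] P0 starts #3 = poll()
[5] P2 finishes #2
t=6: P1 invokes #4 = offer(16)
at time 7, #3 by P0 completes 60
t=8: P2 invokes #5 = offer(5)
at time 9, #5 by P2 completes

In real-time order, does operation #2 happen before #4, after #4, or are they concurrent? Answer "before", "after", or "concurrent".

before

#2 spans [2,5], #4 spans [6,…)
resp(#2)=5 < inv(#4)=6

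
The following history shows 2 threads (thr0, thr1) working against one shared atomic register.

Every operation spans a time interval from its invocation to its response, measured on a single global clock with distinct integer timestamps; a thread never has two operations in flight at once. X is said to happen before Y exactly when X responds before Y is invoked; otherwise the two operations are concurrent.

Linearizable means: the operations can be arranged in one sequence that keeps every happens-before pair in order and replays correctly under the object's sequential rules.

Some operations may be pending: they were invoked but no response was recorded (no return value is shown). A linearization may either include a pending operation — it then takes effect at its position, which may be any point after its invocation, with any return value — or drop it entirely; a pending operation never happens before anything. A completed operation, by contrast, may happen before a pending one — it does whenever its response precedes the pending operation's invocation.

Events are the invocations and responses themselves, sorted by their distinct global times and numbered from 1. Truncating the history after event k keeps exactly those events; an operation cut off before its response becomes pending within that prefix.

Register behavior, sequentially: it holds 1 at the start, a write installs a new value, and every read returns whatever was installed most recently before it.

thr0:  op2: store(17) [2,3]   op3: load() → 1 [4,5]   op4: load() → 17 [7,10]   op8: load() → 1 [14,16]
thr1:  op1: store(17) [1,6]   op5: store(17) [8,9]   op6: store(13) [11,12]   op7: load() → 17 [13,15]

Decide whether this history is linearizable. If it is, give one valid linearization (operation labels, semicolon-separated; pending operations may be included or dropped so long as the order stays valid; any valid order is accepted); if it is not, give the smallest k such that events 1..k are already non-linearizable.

already the first 5 events (up to op3's response at time 5) admit no linearization; the first 4 still do
the sole real-time-consistent order of 2 completed operations fails the atomic register replay
completion choices over the 1 pending operation (op1) were checked; none helps
take op2, op3 (pending dropped): step 2 already fails, because op3 load() → 1 cannot occur there

not linearizable — minimal violating prefix: 5 events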